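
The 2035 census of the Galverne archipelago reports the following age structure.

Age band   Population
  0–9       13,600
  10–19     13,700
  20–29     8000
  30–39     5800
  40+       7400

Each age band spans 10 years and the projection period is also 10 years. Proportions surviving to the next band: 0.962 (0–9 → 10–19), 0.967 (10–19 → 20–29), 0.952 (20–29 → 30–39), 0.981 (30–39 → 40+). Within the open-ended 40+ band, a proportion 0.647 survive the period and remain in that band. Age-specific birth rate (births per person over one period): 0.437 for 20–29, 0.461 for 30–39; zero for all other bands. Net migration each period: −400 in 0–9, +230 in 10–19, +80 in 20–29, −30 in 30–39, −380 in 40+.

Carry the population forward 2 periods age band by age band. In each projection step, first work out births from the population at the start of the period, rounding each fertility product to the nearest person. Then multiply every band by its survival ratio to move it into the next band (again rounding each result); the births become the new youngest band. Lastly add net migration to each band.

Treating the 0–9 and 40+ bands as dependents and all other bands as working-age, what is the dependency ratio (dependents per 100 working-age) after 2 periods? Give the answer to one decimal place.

71.7

Period 1.
Births: 8000 × 0.437 = 3496  |  5800 × 0.461 = 2674 → total 6170
10–19: 13600 × 0.962 = 13083
20–29: 13700 × 0.967 = 13248
30–39: 8000 × 0.952 = 7616
40+: 5800 × 0.981 + 7400 × 0.647 = 5690 + 4788 = 10478
Net migration: 0–9 − 400 → 5770; 10–19 + 230 → 13313; 20–29 + 80 → 13328; 30–39 − 30 → 7586; 40+ − 380 → 10098
→ [5770, 13313, 13328, 7586, 10098]
Period 2.
Births: 13328 × 0.437 = 5824  |  7586 × 0.461 = 3497 → total 9321
10–19: 5770 × 0.962 = 5551
20–29: 13313 × 0.967 = 12874
30–39: 13328 × 0.952 = 12688
40+: 7586 × 0.981 + 10098 × 0.647 = 7442 + 6533 = 13975
Net migration: 0–9 − 400 → 8921; 10–19 + 230 → 5781; 20–29 + 80 → 12954; 30–39 − 30 → 12658; 40+ − 380 → 13595
→ [8921, 5781, 12954, 12658, 13595]
Dependents (band 0–9 + band 40+) = 8921 + 13595 = 22516; working-age = 31393; ratio = 22516/31393 × 100 = 71.7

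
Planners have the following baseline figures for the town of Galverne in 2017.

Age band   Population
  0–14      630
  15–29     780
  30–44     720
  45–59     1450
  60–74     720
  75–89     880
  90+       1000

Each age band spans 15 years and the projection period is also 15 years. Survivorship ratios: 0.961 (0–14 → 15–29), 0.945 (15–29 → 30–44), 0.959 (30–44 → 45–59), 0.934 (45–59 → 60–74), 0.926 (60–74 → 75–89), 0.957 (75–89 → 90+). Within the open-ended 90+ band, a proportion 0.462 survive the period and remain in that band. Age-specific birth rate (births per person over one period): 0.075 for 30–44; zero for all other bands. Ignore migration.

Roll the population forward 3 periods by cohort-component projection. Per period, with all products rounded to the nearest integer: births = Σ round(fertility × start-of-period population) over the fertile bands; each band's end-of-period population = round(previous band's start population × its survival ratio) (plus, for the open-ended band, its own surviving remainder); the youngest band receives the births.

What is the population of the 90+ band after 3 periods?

Call the bands 1 to 7, youngest first.
Period 1.
Births: 720 × 0.075 = 54
Band 2: 630 × 0.961 = 605
Band 3: 780 × 0.945 = 737
Band 4: 720 × 0.959 = 690
Band 5: 1450 × 0.934 = 1354
Band 6: 720 × 0.926 = 667
Band 7: 880 × 0.957 + 1000 × 0.462 = 842 + 462 = 1304
Population now: 0–14=54, 15–29=605, 30–44=737, 45–59=690, 60–74=1354, 75–89=667, 90+=1304
Period 2.
Births: 737 × 0.075 = 55
Band 2: 54 × 0.961 = 52
Band 3: 605 × 0.945 = 572
Band 4: 737 × 0.959 = 707
Band 5: 690 × 0.934 = 644
Band 6: 1354 × 0.926 = 1254
Band 7: 667 × 0.957 + 1304 × 0.462 = 638 + 602 = 1240
Population now: 0–14=55, 15–29=52, 30–44=572, 45–59=707, 60–74=644, 75–89=1254, 90+=1240
Period 3.
Births: 572 × 0.075 = 43
Band 2: 55 × 0.961 = 53
Band 3: 52 × 0.945 = 49
Band 4: 572 × 0.959 = 549
Band 5: 707 × 0.934 = 660
Band 6: 644 × 0.926 = 596
Band 7: 1254 × 0.957 + 1240 × 0.462 = 1200 + 573 = 1773
Population now: 0–14=43, 15–29=53, 30–44=49, 45–59=549, 60–74=660, 75–89=596, 90+=1773

1773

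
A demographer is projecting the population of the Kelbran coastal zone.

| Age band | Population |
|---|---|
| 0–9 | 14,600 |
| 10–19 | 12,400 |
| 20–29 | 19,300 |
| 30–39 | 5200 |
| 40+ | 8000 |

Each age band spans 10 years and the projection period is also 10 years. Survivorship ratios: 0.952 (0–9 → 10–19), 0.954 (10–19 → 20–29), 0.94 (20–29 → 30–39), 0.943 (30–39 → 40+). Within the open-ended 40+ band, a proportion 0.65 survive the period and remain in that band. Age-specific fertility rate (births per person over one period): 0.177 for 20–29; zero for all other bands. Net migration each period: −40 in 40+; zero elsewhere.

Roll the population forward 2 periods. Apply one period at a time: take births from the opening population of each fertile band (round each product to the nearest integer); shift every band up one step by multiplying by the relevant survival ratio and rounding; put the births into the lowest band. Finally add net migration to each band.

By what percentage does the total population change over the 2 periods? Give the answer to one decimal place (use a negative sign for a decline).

-10.4

— Period 1 —
Births: 19300 × 0.177 = 3416
10–19: 14600 × 0.952 = 13899
20–29: 12400 × 0.954 = 11830
30–39: 19300 × 0.94 = 18142
40+: 5200 × 0.943 + 8000 × 0.65 = 4904 + 5200 = 10104
Net migration: 40+ − 40 → 10064
Giving 3416 / 13899 / 11830 / 18142 / 10064.
— Period 2 —
Births: 11830 × 0.177 = 2094
10–19: 3416 × 0.952 = 3252
20–29: 13899 × 0.954 = 13260
30–39: 11830 × 0.94 = 11120
40+: 18142 × 0.943 + 10064 × 0.65 = 17108 + 6542 = 23650
Net migration: 40+ − 40 → 23610
Giving 2094 / 3252 / 13260 / 11120 / 23610.
Total: 59500 → 53336; change = -6164; percentage change = -10.4%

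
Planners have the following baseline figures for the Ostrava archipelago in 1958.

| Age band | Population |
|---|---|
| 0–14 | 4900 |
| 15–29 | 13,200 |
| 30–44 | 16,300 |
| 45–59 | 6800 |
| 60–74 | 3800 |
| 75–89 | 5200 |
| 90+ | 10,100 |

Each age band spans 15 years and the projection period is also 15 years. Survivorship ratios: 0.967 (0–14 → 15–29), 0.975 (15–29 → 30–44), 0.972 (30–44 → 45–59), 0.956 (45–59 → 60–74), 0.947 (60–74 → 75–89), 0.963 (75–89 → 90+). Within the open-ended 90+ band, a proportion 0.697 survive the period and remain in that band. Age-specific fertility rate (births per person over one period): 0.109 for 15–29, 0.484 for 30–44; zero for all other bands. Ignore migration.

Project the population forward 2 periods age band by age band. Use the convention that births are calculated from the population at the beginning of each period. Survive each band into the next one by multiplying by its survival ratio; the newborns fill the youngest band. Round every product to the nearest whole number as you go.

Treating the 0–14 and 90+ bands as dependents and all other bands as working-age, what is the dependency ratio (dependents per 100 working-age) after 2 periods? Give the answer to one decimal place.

39.2

Call the bands 1 to 7, youngest first.
Period 1:
Births: 13200 × 0.109 = 1439 ; 16300 × 0.484 = 7889 ⇒ total 9328
Band 2: 4900 × 0.967 = 4738
Band 3: 13200 × 0.975 = 12870
Band 4: 16300 × 0.972 = 15844
Band 5: 6800 × 0.956 = 6501
Band 6: 3800 × 0.947 = 3599
Band 7: 5200 × 0.963 + 10100 × 0.697 = 5008 + 7040 = 12048
Population now: 0–14=9328, 15–29=4738, 30–44=12870, 45–59=15844, 60–74=6501, 75–89=3599, 90+=12048
Period 2:
Births: 4738 × 0.109 = 516 ; 12870 × 0.484 = 6229 ⇒ total 6745
Band 2: 9328 × 0.967 = 9020
Band 3: 4738 × 0.975 = 4620
Band 4: 12870 × 0.972 = 12510
Band 5: 15844 × 0.956 = 15147
Band 6: 6501 × 0.947 = 6156
Band 7: 3599 × 0.963 + 12048 × 0.697 = 3466 + 8397 = 11863
Population now: 0–14=6745, 15–29=9020, 30–44=4620, 45–59=12510, 60–74=15147, 75–89=6156, 90+=11863
Dependents (band 0–14 + band 90+) = 6745 + 11863 = 18608; working-age = 47453; ratio = 18608/47453 × 100 = 39.2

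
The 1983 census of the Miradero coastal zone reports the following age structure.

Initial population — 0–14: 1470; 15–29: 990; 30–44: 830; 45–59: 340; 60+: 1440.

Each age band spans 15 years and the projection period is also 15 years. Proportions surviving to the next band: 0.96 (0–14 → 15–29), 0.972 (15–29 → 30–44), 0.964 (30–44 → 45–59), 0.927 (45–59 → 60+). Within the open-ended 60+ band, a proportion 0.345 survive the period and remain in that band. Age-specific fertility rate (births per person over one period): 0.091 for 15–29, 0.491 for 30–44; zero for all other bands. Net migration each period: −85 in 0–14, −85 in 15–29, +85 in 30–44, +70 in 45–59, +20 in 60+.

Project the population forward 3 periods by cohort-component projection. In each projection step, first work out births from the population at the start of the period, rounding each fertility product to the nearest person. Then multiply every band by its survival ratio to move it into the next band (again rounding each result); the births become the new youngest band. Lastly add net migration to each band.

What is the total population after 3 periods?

4247

Numbering the groups 1..5 from youngest to oldest:
Period 1:
Births: 990 × 0.091 = 90, 830 × 0.491 = 408 — total 498
Group 2: 1470 × 0.96 = 1411
Group 3: 990 × 0.972 = 962
Group 4: 830 × 0.964 = 800
Group 5: 340 × 0.927 + 1440 × 0.345 = 315 + 497 = 812
Net migration: Group 1 − 85 → 413; Group 2 − 85 → 1326; Group 3 + 85 → 1047; Group 4 + 70 → 870; Group 5 + 20 → 832
Population now: 0–14=413, 15–29=1326, 30–44=1047, 45–59=870, 60+=832
Period 2:
Births: 1326 × 0.091 = 121, 1047 × 0.491 = 514 — total 635
Group 2: 413 × 0.96 = 396
Group 3: 1326 × 0.972 = 1289
Group 4: 1047 × 0.964 = 1009
Group 5: 870 × 0.927 + 832 × 0.345 = 806 + 287 = 1093
Net migration: Group 1 − 85 → 550; Group 2 − 85 → 311; Group 3 + 85 → 1374; Group 4 + 70 → 1079; Group 5 + 20 → 1113
Population now: 0–14=550, 15–29=311, 30–44=1374, 45–59=1079, 60+=1113
Period 3:
Births: 311 × 0.091 = 28, 1374 × 0.491 = 675 — total 703
Group 2: 550 × 0.96 = 528
Group 3: 311 × 0.972 = 302
Group 4: 1374 × 0.964 = 1325
Group 5: 1079 × 0.927 + 1113 × 0.345 = 1000 + 384 = 1384
Net migration: Group 1 − 85 → 618; Group 2 − 85 → 443; Group 3 + 85 → 387; Group 4 + 70 → 1395; Group 5 + 20 → 1404
Population now: 0–14=618, 15–29=443, 30–44=387, 45–59=1395, 60+=1404
Total after period 3: 618 + 443 + 387 + 1395 + 1404 = 4247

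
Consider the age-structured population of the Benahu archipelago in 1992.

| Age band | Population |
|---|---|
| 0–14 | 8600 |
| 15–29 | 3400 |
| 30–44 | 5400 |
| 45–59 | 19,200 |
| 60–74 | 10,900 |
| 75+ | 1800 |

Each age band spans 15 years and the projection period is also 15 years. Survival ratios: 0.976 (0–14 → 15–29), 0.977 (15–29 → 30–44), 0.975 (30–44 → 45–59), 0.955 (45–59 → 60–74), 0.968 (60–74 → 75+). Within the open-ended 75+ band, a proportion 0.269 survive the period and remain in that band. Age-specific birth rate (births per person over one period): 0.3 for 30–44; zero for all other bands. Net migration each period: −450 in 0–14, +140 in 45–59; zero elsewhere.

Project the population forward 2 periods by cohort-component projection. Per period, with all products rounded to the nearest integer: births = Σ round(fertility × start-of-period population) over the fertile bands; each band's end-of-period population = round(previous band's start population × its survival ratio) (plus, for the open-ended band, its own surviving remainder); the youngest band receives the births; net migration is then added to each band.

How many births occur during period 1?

(Bands numbered youngest = 1 to oldest = 6.)
After projecting period 1:
Births: 5400 * 0.3 = 1620
Band 2: 8600 * 0.976 = 8394
Band 3: 3400 * 0.977 = 3322
Band 4: 5400 * 0.975 = 5265
Band 5: 19200 * 0.955 = 18336
Band 6: 10900 * 0.968 + 1800 * 0.269 = 10551 + 484 = 11035
Net migration: Band 1 − 450 → 1170; Band 4 + 140 → 5405
→ [1170, 8394, 3322, 5405, 18336, 11035]

1620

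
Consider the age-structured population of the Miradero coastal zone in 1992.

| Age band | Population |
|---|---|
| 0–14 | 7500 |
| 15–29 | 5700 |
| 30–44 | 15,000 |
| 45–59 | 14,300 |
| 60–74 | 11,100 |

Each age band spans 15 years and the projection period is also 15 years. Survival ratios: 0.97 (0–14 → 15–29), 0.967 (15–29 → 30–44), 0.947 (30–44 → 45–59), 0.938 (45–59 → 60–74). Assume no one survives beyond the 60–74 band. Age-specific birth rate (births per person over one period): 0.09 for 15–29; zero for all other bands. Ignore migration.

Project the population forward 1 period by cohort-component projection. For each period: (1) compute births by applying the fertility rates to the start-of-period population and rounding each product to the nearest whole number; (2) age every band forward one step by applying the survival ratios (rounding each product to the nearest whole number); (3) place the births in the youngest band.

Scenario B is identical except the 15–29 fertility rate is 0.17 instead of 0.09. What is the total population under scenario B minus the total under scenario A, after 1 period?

Let band 1 be 0–14 through band 5 = 60–74.
[period 1]
Births: 5700 * 0.09 = 513
Band 2: 7500 * 0.97 = 7275
Band 3: 5700 * 0.967 = 5512
Band 4: 15000 * 0.947 = 14205
Band 5: 14300 * 0.938 = 13413
End of period: [513, 7275, 5512, 14205, 13413]
Scenario A total after 1 period: 40918
Scenario B projection —
[period 1]
Births: 5700 * 0.17 = 969
Band 2: 7500 * 0.97 = 7275
Band 3: 5700 * 0.967 = 5512
Band 4: 15000 * 0.947 = 14205
Band 5: 14300 * 0.938 = 13413
End of period: [969, 7275, 5512, 14205, 13413]
Scenario B total after 1 period: 41374
Difference B − A = 41374 − 40918 = 456

456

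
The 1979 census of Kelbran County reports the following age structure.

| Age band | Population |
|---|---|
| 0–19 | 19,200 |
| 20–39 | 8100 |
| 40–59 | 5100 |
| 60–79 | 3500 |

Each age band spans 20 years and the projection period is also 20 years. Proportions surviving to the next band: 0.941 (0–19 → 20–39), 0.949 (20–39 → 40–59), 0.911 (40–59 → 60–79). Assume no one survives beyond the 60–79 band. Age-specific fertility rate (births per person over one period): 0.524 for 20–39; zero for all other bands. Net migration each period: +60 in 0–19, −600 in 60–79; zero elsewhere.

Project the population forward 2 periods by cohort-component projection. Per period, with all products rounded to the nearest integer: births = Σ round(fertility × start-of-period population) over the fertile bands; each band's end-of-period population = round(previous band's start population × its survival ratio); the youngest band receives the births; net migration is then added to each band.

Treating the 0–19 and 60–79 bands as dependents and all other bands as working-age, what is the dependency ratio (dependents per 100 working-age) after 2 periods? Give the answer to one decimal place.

75.2

Numbering the bands 1..4 from youngest to oldest:
[period 1]
Births: 8100 * 0.524 = 4244
Band 2: 19200 * 0.941 = 18067
Band 3: 8100 * 0.949 = 7687
Band 4: 5100 * 0.911 = 4646
Net migration: Band 1 + 60 → 4304; Band 4 − 600 → 4046
Population now: 0–19=4304, 20–39=18067, 40–59=7687, 60–79=4046
[period 2]
Births: 18067 * 0.524 = 9467
Band 2: 4304 * 0.941 = 4050
Band 3: 18067 * 0.949 = 17146
Band 4: 7687 * 0.911 = 7003
Net migration: Band 1 + 60 → 9527; Band 4 − 600 → 6403
Population now: 0–19=9527, 20–39=4050, 40–59=17146, 60–79=6403
Dependents (band 0–19 + band 60–79) = 9527 + 6403 = 15930; working-age = 21196; ratio = 15930/21196 × 100 = 75.2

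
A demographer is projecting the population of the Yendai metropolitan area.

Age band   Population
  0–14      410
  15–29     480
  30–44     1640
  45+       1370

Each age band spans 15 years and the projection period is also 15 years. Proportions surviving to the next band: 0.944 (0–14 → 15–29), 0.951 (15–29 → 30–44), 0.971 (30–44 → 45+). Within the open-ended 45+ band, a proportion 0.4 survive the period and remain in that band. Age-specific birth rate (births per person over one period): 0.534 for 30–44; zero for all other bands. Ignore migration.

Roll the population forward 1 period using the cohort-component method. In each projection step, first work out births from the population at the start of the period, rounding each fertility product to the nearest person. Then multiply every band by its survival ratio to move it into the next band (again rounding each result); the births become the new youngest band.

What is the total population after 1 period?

Call the groups 1 to 4, youngest first.
After projecting period 1:
Births: 1640 × 0.534 = 876
Group 2: 410 × 0.944 = 387
Group 3: 480 × 0.951 = 456
Group 4: 1640 × 0.971 + 1370 × 0.4 = 1592 + 548 = 2140
→ [876, 387, 456, 2140]
Total after period 1: 876 + 387 + 456 + 2140 = 3859

3859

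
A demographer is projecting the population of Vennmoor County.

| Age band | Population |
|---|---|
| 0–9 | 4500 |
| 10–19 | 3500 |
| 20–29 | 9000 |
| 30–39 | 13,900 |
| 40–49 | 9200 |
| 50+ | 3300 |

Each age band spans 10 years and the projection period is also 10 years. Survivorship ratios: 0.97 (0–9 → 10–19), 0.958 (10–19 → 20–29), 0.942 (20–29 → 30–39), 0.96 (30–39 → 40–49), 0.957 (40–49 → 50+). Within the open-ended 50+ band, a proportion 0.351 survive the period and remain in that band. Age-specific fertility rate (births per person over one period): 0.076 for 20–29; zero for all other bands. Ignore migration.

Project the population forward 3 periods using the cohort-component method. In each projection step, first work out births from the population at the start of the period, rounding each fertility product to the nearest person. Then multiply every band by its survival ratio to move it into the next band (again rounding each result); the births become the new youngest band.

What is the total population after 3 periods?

21671

Period 1.
Births: 9000 * 0.076 = 684
10–19: 4500 * 0.97 = 4365
20–29: 3500 * 0.958 = 3353
30–39: 9000 * 0.942 = 8478
40–49: 13900 * 0.96 = 13344
50+: 9200 * 0.957 + 3300 * 0.351 = 8804 + 1158 = 9962
Population now: 0–9=684, 10–19=4365, 20–29=3353, 30–39=8478, 40–49=13344, 50+=9962
Period 2.
Births: 3353 * 0.076 = 255
10–19: 684 * 0.97 = 663
20–29: 4365 * 0.958 = 4182
30–39: 3353 * 0.942 = 3159
40–49: 8478 * 0.96 = 8139
50+: 13344 * 0.957 + 9962 * 0.351 = 12770 + 3497 = 16267
Population now: 0–9=255, 10–19=663, 20–29=4182, 30–39=3159, 40–49=8139, 50+=16267
Period 3.
Births: 4182 * 0.076 = 318
10–19: 255 * 0.97 = 247
20–29: 663 * 0.958 = 635
30–39: 4182 * 0.942 = 3939
40–49: 3159 * 0.96 = 3033
50+: 8139 * 0.957 + 16267 * 0.351 = 7789 + 5710 = 13499
Population now: 0–9=318, 10–19=247, 20–29=635, 30–39=3939, 40–49=3033, 50+=13499
Total after period 3: 318 + 247 + 635 + 3939 + 3033 + 13499 = 21671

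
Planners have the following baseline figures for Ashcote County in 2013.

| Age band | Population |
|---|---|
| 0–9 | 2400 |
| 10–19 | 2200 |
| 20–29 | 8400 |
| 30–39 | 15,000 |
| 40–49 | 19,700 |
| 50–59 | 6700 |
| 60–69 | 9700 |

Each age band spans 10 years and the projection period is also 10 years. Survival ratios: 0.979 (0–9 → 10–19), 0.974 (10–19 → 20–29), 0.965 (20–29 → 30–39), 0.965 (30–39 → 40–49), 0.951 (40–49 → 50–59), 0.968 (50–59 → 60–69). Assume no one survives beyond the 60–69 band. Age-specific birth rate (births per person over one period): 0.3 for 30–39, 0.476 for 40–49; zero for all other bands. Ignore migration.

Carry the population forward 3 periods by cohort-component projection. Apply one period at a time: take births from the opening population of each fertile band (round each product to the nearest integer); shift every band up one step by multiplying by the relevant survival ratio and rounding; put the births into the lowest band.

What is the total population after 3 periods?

51671

Numbering the bands 1..7 from youngest to oldest:
— Period 1 —
Births: 15000 × 0.3 = 4500  |  19700 × 0.476 = 9377 → total 13877
Band 2: 2400 × 0.979 = 2350
Band 3: 2200 × 0.974 = 2143
Band 4: 8400 × 0.965 = 8106
Band 5: 15000 × 0.965 = 14475
Band 6: 19700 × 0.951 = 18735
Band 7: 6700 × 0.968 = 6486
End of period: [13877, 2350, 2143, 8106, 14475, 18735, 6486]
— Period 2 —
Births: 8106 × 0.3 = 2432  |  14475 × 0.476 = 6890 → total 9322
Band 2: 13877 × 0.979 = 13586
Band 3: 2350 × 0.974 = 2289
Band 4: 2143 × 0.965 = 2068
Band 5: 8106 × 0.965 = 7822
Band 6: 14475 × 0.951 = 13766
Band 7: 18735 × 0.968 = 18135
End of period: [9322, 13586, 2289, 2068, 7822, 13766, 18135]
— Period 3 —
Births: 2068 × 0.3 = 620  |  7822 × 0.476 = 3723 → total 4343
Band 2: 9322 × 0.979 = 9126
Band 3: 13586 × 0.974 = 13233
Band 4: 2289 × 0.965 = 2209
Band 5: 2068 × 0.965 = 1996
Band 6: 7822 × 0.951 = 7439
Band 7: 13766 × 0.968 = 13325
End of period: [4343, 9126, 13233, 2209, 1996, 7439, 13325]
Total after period 3: 4343 + 9126 + 13233 + 2209 + 1996 + 7439 + 13325 = 51671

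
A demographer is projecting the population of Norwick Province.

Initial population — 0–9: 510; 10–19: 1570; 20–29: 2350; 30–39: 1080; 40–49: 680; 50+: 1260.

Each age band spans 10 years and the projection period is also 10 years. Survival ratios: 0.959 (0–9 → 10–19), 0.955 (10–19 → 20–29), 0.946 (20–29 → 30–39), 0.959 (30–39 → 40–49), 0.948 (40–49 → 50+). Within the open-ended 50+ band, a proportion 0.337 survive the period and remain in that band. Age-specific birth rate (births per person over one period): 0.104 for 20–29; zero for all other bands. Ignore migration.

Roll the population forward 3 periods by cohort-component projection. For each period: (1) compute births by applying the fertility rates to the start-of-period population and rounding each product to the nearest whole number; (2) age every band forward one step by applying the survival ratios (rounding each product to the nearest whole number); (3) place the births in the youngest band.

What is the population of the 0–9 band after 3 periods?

Period 1.
Births: 2350 * 0.104 = 244
10–19: 510 * 0.959 = 489
20–29: 1570 * 0.955 = 1499
30–39: 2350 * 0.946 = 2223
40–49: 1080 * 0.959 = 1036
50+: 680 * 0.948 + 1260 * 0.337 = 645 + 425 = 1070
End of period: [244, 489, 1499, 2223, 1036, 1070]
Period 2.
Births: 1499 * 0.104 = 156
10–19: 244 * 0.959 = 234
20–29: 489 * 0.955 = 467
30–39: 1499 * 0.946 = 1418
40–49: 2223 * 0.959 = 2132
50+: 1036 * 0.948 + 1070 * 0.337 = 982 + 361 = 1343
End of period: [156, 234, 467, 1418, 2132, 1343]
Period 3.
Births: 467 * 0.104 = 49
10–19: 156 * 0.959 = 150
20–29: 234 * 0.955 = 223
30–39: 467 * 0.946 = 442
40–49: 1418 * 0.959 = 1360
50+: 2132 * 0.948 + 1343 * 0.337 = 2021 + 453 = 2474
End of period: [49, 150, 223, 442, 1360, 2474]

49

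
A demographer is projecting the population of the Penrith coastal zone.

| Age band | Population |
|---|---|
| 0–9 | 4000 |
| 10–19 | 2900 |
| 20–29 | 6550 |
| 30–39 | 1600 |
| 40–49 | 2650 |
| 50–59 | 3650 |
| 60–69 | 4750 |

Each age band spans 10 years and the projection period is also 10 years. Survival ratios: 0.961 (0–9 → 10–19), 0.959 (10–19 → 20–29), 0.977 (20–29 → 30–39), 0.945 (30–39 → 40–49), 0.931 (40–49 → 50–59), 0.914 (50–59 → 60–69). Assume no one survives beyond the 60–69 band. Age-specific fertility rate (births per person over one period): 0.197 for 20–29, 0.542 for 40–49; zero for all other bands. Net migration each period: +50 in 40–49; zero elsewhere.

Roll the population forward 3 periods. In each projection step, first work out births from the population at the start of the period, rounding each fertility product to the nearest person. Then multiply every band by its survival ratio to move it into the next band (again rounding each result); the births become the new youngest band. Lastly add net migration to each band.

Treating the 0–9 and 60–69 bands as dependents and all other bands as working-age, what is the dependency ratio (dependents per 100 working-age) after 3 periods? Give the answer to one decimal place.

Numbering the bands 1..7 from youngest to oldest:
Period 1.
Births: 6550 × 0.197 = 1290, 2650 × 0.542 = 1436 → 2726
Band 2: 4000 × 0.961 = 3844
Band 3: 2900 × 0.959 = 2781
Band 4: 6550 × 0.977 = 6399
Band 5: 1600 × 0.945 = 1512
Band 6: 2650 × 0.931 = 2467
Band 7: 3650 × 0.914 = 3336
Net migration: Band 5 + 50 → 1562
Population now: 0–9=2726, 10–19=3844, 20–29=2781, 30–39=6399, 40–49=1562, 50–59=2467, 60–69=3336
Period 2.
Births: 2781 × 0.197 = 548, 1562 × 0.542 = 847 → 1395
Band 2: 2726 × 0.961 = 2620
Band 3: 3844 × 0.959 = 3686
Band 4: 2781 × 0.977 = 2717
Band 5: 6399 × 0.945 = 6047
Band 6: 1562 × 0.931 = 1454
Band 7: 2467 × 0.914 = 2255
Net migration: Band 5 + 50 → 6097
Population now: 0–9=1395, 10–19=2620, 20–29=3686, 30–39=2717, 40–49=6097, 50–59=1454, 60–69=2255
Period 3.
Births: 3686 × 0.197 = 726, 6097 × 0.542 = 3305 → 4031
Band 2: 1395 × 0.961 = 1341
Band 3: 2620 × 0.959 = 2513
Band 4: 3686 × 0.977 = 3601
Band 5: 2717 × 0.945 = 2568
Band 6: 6097 × 0.931 = 5676
Band 7: 1454 × 0.914 = 1329
Net migration: Band 5 + 50 → 2618
Population now: 0–9=4031, 10–19=1341, 20–29=2513, 30–39=3601, 40–49=2618, 50–59=5676, 60–69=1329
Dependents (band 0–9 + band 60–69) = 4031 + 1329 = 5360; working-age = 15749; ratio = 5360/15749 × 100 = 34.0

34.0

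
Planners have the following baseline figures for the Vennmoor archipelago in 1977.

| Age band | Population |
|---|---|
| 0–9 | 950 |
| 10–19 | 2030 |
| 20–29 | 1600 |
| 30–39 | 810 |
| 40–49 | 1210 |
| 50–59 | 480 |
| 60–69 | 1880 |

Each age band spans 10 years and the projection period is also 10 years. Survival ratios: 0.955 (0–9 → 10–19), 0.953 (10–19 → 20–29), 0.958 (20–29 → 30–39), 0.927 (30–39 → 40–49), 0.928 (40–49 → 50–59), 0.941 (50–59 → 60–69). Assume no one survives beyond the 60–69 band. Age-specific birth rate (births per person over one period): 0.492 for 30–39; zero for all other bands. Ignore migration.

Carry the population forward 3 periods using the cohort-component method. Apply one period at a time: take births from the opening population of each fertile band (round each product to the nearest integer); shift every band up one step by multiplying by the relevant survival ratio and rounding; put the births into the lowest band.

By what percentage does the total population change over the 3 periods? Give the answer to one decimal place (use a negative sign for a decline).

-27.3

Call the bands 1 to 7, youngest first.
Period 1.
Births: 810 × 0.492 = 399
Band 2: 950 × 0.955 = 907
Band 3: 2030 × 0.953 = 1935
Band 4: 1600 × 0.958 = 1533
Band 5: 810 × 0.927 = 751
Band 6: 1210 × 0.928 = 1123
Band 7: 480 × 0.941 = 452
End of period: [399, 907, 1935, 1533, 751, 1123, 452]
Period 2.
Births: 1533 × 0.492 = 754
Band 2: 399 × 0.955 = 381
Band 3: 907 × 0.953 = 864
Band 4: 1935 × 0.958 = 1854
Band 5: 1533 × 0.927 = 1421
Band 6: 751 × 0.928 = 697
Band 7: 1123 × 0.941 = 1057
End of period: [754, 381, 864, 1854, 1421, 697, 1057]
Period 3.
Births: 1854 × 0.492 = 912
Band 2: 754 × 0.955 = 720
Band 3: 381 × 0.953 = 363
Band 4: 864 × 0.958 = 828
Band 5: 1854 × 0.927 = 1719
Band 6: 1421 × 0.928 = 1319
Band 7: 697 × 0.941 = 656
End of period: [912, 720, 363, 828, 1719, 1319, 656]
Total: 8960 → 6517; change = -2443; percentage change = -27.3%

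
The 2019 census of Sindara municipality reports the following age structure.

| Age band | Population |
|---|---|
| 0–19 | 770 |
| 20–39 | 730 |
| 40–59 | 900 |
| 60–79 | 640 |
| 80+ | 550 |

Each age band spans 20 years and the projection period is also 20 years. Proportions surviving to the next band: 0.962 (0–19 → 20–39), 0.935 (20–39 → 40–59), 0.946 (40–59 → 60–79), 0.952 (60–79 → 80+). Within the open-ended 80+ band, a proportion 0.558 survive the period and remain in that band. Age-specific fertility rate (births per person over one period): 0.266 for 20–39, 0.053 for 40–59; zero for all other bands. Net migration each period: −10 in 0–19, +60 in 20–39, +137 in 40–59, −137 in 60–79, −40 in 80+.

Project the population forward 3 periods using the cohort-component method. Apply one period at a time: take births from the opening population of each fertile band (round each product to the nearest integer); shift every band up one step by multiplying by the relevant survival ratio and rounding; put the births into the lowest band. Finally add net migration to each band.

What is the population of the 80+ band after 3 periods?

[period 1]
Births: 730 × 0.266 = 194, 900 × 0.053 = 48 ⇒ total 242
20–39: 770 × 0.962 = 741
40–59: 730 × 0.935 = 683
60–79: 900 × 0.946 = 851
80+: 640 × 0.952 + 550 × 0.558 = 609 + 307 = 916
Net migration: 0–19 − 10 → 232; 20–39 + 60 → 801; 40–59 + 137 → 820; 60–79 − 137 → 714; 80+ − 40 → 876
End of period: [232, 801, 820, 714, 876]
[period 2]
Births: 801 × 0.266 = 213, 820 × 0.053 = 43 ⇒ total 256
20–39: 232 × 0.962 = 223
40–59: 801 × 0.935 = 749
60–79: 820 × 0.946 = 776
80+: 714 × 0.952 + 876 × 0.558 = 680 + 489 = 1169
Net migration: 0–19 − 10 → 246; 20–39 + 60 → 283; 40–59 + 137 → 886; 60–79 − 137 → 639; 80+ − 40 → 1129
End of period: [246, 283, 886, 639, 1129]
[period 3]
Births: 283 × 0.266 = 75, 886 × 0.053 = 47 ⇒ total 122
20–39: 246 × 0.962 = 237
40–59: 283 × 0.935 = 265
60–79: 886 × 0.946 = 838
80+: 639 × 0.952 + 1129 × 0.558 = 608 + 630 = 1238
Net migration: 0–19 − 10 → 112; 20–39 + 60 → 297; 40–59 + 137 → 402; 60–79 − 137 → 701; 80+ − 40 → 1198
End of period: [112, 297, 402, 701, 1198]

1198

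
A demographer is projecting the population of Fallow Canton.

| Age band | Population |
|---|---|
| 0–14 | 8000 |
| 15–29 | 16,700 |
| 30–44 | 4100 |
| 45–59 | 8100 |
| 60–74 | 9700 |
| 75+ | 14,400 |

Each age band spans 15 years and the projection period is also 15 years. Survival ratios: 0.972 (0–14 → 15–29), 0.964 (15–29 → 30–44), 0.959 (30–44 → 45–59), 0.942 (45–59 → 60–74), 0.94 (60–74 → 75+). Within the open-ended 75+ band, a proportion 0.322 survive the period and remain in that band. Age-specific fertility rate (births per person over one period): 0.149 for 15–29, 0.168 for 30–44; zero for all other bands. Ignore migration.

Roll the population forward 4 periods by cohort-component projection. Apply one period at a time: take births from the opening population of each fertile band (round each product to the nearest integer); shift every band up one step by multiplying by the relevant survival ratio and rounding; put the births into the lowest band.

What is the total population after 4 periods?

31974

(Groups numbered youngest = 1 to oldest = 6.)
Period 1:
Births: 16700 × 0.149 = 2488, 4100 × 0.168 = 689 ⇒ total 3177
Group 2: 8000 × 0.972 = 7776
Group 3: 16700 × 0.964 = 16099
Group 4: 4100 × 0.959 = 3932
Group 5: 8100 × 0.942 = 7630
Group 6: 9700 × 0.94 + 14400 × 0.322 = 9118 + 4637 = 13755
End of period: [3177, 7776, 16099, 3932, 7630, 13755]
Period 2:
Births: 7776 × 0.149 = 1159, 16099 × 0.168 = 2705 ⇒ total 3864
Group 2: 3177 × 0.972 = 3088
Group 3: 7776 × 0.964 = 7496
Group 4: 16099 × 0.959 = 15439
Group 5: 3932 × 0.942 = 3704
Group 6: 7630 × 0.94 + 13755 × 0.322 = 7172 + 4429 = 11601
End of period: [3864, 3088, 7496, 15439, 3704, 11601]
Period 3:
Births: 3088 × 0.149 = 460, 7496 × 0.168 = 1259 ⇒ total 1719
Group 2: 3864 × 0.972 = 3756
Group 3: 3088 × 0.964 = 2977
Group 4: 7496 × 0.959 = 7189
Group 5: 15439 × 0.942 = 14544
Group 6: 3704 × 0.94 + 11601 × 0.322 = 3482 + 3736 = 7218
End of period: [1719, 3756, 2977, 7189, 14544, 7218]
Period 4:
Births: 3756 × 0.149 = 560, 2977 × 0.168 = 500 ⇒ total 1060
Group 2: 1719 × 0.972 = 1671
Group 3: 3756 × 0.964 = 3621
Group 4: 2977 × 0.959 = 2855
Group 5: 7189 × 0.942 = 6772
Group 6: 14544 × 0.94 + 7218 × 0.322 = 13671 + 2324 = 15995
End of period: [1060, 1671, 3621, 2855, 6772, 15995]
Total after period 4: 1060 + 1671 + 3621 + 2855 + 6772 + 15995 = 31974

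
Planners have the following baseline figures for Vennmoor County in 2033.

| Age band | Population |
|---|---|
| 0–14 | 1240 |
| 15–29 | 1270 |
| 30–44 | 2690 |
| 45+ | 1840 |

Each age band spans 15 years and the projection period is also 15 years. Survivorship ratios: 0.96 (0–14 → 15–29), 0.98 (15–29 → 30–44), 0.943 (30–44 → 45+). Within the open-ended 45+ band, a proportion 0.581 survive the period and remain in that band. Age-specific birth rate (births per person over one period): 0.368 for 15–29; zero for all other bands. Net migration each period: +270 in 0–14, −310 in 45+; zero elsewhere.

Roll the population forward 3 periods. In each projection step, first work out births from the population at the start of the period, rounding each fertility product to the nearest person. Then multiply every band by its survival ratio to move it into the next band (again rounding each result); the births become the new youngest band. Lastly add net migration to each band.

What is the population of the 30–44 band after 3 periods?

(Groups numbered youngest = 1 to oldest = 4.)
After projecting period 1:
Births: 1270 × 0.368 = 467
Group 2: 1240 × 0.96 = 1190
Group 3: 1270 × 0.98 = 1245
Group 4: 2690 × 0.943 + 1840 × 0.581 = 2537 + 1069 = 3606
Net migration: Group 1 + 270 → 737; Group 4 − 310 → 3296
→ [737, 1190, 1245, 3296]
After projecting period 2:
Births: 1190 × 0.368 = 438
Group 2: 737 × 0.96 = 708
Group 3: 1190 × 0.98 = 1166
Group 4: 1245 × 0.943 + 3296 × 0.581 = 1174 + 1915 = 3089
Net migration: Group 1 + 270 → 708; Group 4 − 310 → 2779
→ [708, 708, 1166, 2779]
After projecting period 3:
Births: 708 × 0.368 = 261
Group 2: 708 × 0.96 = 680
Group 3: 708 × 0.98 = 694
Group 4: 1166 × 0.943 + 2779 × 0.581 = 1100 + 1615 = 2715
Net migration: Group 1 + 270 → 531; Group 4 − 310 → 2405
→ [531, 680, 694, 2405]

694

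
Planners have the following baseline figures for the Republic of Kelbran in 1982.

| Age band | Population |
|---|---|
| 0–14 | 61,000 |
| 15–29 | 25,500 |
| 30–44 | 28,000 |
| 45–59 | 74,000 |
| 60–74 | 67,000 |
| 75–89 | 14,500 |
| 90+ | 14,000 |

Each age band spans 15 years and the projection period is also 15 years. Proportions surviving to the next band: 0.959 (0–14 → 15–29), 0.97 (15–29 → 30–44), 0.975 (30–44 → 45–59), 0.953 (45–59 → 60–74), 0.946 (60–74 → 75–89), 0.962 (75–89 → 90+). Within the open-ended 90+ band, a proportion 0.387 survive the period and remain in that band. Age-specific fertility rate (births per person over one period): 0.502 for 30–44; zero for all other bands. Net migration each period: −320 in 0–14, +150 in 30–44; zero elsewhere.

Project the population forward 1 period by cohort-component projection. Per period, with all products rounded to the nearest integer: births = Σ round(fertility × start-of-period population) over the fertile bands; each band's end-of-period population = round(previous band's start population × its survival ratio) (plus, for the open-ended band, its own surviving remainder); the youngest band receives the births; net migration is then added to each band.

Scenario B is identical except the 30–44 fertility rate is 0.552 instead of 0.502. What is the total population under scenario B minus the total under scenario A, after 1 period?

(Bands numbered youngest = 1 to oldest = 7.)
Period 1.
Births: 28000 × 0.502 = 14056
Band 2: 61000 × 0.959 = 58499
Band 3: 25500 × 0.97 = 24735
Band 4: 28000 × 0.975 = 27300
Band 5: 74000 × 0.953 = 70522
Band 6: 67000 × 0.946 = 63382
Band 7: 14500 × 0.962 + 14000 × 0.387 = 13949 + 5418 = 19367
Net migration: Band 1 − 320 → 13736; Band 3 + 150 → 24885
Giving 13736 / 58499 / 24885 / 27300 / 70522 / 63382 / 19367.
Scenario A total after 1 period: 277691
Scenario B projection —
Period 1.
Births: 28000 × 0.552 = 15456
Band 2: 61000 × 0.959 = 58499
Band 3: 25500 × 0.97 = 24735
Band 4: 28000 × 0.975 = 27300
Band 5: 74000 × 0.953 = 70522
Band 6: 67000 × 0.946 = 63382
Band 7: 14500 × 0.962 + 14000 × 0.387 = 13949 + 5418 = 19367
Net migration: Band 1 − 320 → 15136; Band 3 + 150 → 24885
Giving 15136 / 58499 / 24885 / 27300 / 70522 / 63382 / 19367.
Scenario B total after 1 period: 279091
Difference B − A = 279091 − 277691 = 1400

1400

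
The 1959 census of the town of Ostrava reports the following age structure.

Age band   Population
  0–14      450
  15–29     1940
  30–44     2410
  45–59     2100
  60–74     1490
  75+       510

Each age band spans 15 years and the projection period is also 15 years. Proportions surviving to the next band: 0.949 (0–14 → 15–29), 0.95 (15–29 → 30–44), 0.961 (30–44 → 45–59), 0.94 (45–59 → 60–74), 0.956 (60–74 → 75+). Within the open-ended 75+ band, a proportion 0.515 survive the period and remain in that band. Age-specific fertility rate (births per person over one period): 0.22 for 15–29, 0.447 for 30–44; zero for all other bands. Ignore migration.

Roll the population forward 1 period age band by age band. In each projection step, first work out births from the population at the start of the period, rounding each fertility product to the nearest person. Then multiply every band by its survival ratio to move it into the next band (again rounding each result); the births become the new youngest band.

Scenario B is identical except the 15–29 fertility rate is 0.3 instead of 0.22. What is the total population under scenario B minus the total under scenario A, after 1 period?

155

Let band 1 be 0–14 through band 6 = 75+.
[period 1]
Births: 1940 × 0.22 = 427  |  2410 × 0.447 = 1077 — total 1504
Band 2: 450 × 0.949 = 427
Band 3: 1940 × 0.95 = 1843
Band 4: 2410 × 0.961 = 2316
Band 5: 2100 × 0.94 = 1974
Band 6: 1490 × 0.956 + 510 × 0.515 = 1424 + 263 = 1687
Population now: 0–14=1504, 15–29=427, 30–44=1843, 45–59=2316, 60–74=1974, 75+=1687
Scenario A total after 1 period: 9751
Scenario B projection —
[period 1]
Births: 1940 × 0.3 = 582  |  2410 × 0.447 = 1077 — total 1659
Band 2: 450 × 0.949 = 427
Band 3: 1940 × 0.95 = 1843
Band 4: 2410 × 0.961 = 2316
Band 5: 2100 × 0.94 = 1974
Band 6: 1490 × 0.956 + 510 × 0.515 = 1424 + 263 = 1687
Population now: 0–14=1659, 15–29=427, 30–44=1843, 45–59=2316, 60–74=1974, 75+=1687
Scenario B total after 1 period: 9906
Difference B − A = 9906 − 9751 = 155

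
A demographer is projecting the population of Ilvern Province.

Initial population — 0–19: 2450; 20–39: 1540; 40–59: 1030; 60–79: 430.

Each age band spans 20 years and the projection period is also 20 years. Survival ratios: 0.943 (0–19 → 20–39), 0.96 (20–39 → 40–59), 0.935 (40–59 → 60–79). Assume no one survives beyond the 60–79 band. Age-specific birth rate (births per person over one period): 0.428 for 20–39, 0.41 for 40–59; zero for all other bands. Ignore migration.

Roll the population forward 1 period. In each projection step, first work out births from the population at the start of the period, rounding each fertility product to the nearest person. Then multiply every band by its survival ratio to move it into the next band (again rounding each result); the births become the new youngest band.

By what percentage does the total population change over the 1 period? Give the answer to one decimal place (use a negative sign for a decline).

7.0

Numbering the bands 1..4 from youngest to oldest:
— Period 1 —
Births: 1540 × 0.428 = 659  |  1030 × 0.41 = 422 — total 1081
Band 2: 2450 × 0.943 = 2310
Band 3: 1540 × 0.96 = 1478
Band 4: 1030 × 0.935 = 963
→ [1081, 2310, 1478, 963]
Total: 5450 → 5832; change = 382; percentage change = 7.0%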